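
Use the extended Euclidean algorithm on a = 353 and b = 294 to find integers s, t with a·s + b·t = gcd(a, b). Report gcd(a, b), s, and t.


Euclidean algorithm on (353, 294) — divide until remainder is 0:
  353 = 1 · 294 + 59
  294 = 4 · 59 + 58
  59 = 1 · 58 + 1
  58 = 58 · 1 + 0
gcd(353, 294) = 1.
Track Bezout coefficients alongside the remainders: start with r₀ = 353 = a·1 + b·0 (s = 1, t = 0) and r₁ = 294 = a·0 + b·1 (s = 0, t = 1); each new remainder r_{k+1} = r_{k-1} − q_k·r_k inherits s_{k+1} = s_{k-1} − q_k·s_k, t_{k+1} = t_{k-1} − q_k·t_k, so r_k = a·s_k + b·t_k at every step:
  q = 1: r = 59, s = 1 − 1·0 = 1, t = 0 − 1·1 = -1  (check: 353·1 + 294·(-1) = 59)
  q = 4: r = 58, s = 0 − 4·1 = -4, t = 1 − 4·(-1) = 5  (check: 353·(-4) + 294·5 = 58)
  q = 1: r = 1, s = 1 − 1·(-4) = 5, t = -1 − 1·5 = -6  (check: 353·5 + 294·(-6) = 1)
The row with r = 1 (the gcd) gives the Bezout coefficients s = 5, t = -6.
Result: 353 · (5) + 294 · (-6) = 1.

gcd(353, 294) = 1; s = 5, t = -6 (check: 353·5 + 294·(-6) = 1).


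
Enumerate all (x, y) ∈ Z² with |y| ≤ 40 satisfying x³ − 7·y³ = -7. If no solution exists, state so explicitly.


The equation is x³ - 7y³ = -7. For fixed y, x³ = 7·y³ − 7, so a solution requires the RHS to be a perfect cube.
Strategy: iterate y from -40 to 40, compute RHS = 7·y³ − 7, and check whether it is a (positive or negative) perfect cube.
Check small values of y:
  y = 0: RHS = -7 is not a perfect cube.
  y = 1: RHS = 0 = (0)³ ⇒ x = 0 works.
  y = -1: RHS = -14 is not a perfect cube.
  y = 2: RHS = 49 is not a perfect cube.
  y = -2: RHS = -63 is not a perfect cube.
  y = 3: RHS = 182 is not a perfect cube.
  y = -3: RHS = -196 is not a perfect cube.
Continuing the search up to |y| = 40 finds no further solutions beyond those listed.
Collected solutions: (0, 1).

Solutions (with |y| ≤ 40): (0, 1).


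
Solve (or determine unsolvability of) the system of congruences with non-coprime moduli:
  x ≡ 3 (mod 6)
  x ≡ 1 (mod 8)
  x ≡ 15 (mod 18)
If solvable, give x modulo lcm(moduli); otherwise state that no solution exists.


Moduli 6, 8, 18 are not pairwise coprime, so CRT works modulo lcm(m_i) when all pairwise compatibility conditions hold.
Pairwise compatibility: gcd(m_i, m_j) must divide a_i - a_j for every pair.
Merge one congruence at a time:
  Start: x ≡ 3 (mod 6).
  Combine with x ≡ 1 (mod 8): gcd(6, 8) = 2; 1 - 3 = -2, which IS divisible by 2, so compatible.
    Write x = 3 + 6·t and substitute into x ≡ 1 (mod 8): 6·t ≡ 1 − 3 = -2 (mod 8).
    Divide the congruence (and modulus) by g = 2: 3·t ≡ -1 (mod 4).
    Reduce coefficients mod 4: 3·t ≡ 3 (mod 4).
    The inverse of 3 mod 4 is 3 (since 3·3 = 9 = 2·4 + 1), so t ≡ 3·3 = 9 ≡ 1 (mod 4).
    Then x = 3 + 6·1 = 9, valid modulo lcm(6, 8) = 24: x ≡ 9 (mod 24).
  Combine with x ≡ 15 (mod 18): gcd(24, 18) = 6; 15 - 9 = 6, which IS divisible by 6, so compatible.
    Write x = 9 + 24·t and substitute into x ≡ 15 (mod 18): 24·t ≡ 15 − 9 = 6 (mod 18).
    Divide the congruence (and modulus) by g = 6: 4·t ≡ 1 (mod 3).
    Reduce coefficients mod 3: 1·t ≡ 1 (mod 3).
    So t ≡ 1 (mod 3).
    Then x = 9 + 24·1 = 33, valid modulo lcm(24, 18) = 72: x ≡ 33 (mod 72).
Verify: 33 mod 6 = 3, 33 mod 8 = 1, 33 mod 18 = 15.

x ≡ 33 (mod 72).


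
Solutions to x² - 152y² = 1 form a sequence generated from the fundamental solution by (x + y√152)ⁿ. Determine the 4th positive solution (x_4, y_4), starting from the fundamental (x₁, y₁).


Step 1: Find the fundamental solution (x₁, y₁) of x² - 152y² = 1.
  Expand √152 as a continued fraction. a₀ = ⌊√152⌋ = 12; iterate m_{k+1} = d_k·a_k − m_k, d_{k+1} = (152 − m_{k+1}²)/d_k, a_{k+1} = ⌊(a₀ + m_{k+1})/d_{k+1}⌋ (starting m₀ = 0, d₀ = 1), with convergents p_k = a_k·p_{k-1} + p_{k-2}, q_k = a_k·q_{k-1} + q_{k-2} (p₋₁ = 1, q₋₁ = 0):
  k = 0: a₀ = 12; p₀/q₀ = 12/1; p₀² − 152·q₀² = 144 − 152 = -8.
  k = 1: m = 12, d = 8, a = ⌊(12 + 12)/8⌋ = 3; p/q = (3·12 + 1)/(3·1 + 0) = 37/3; p² − 152·q² = 1369 − 1368 = 1.
  The first convergent with p² − 152·q² = 1 gives the fundamental solution (x₁, y₁) = (37, 3).
Step 2: Apply the recurrence (x_{n+1}, y_{n+1}) = (x₁x_n + 152y₁y_n, x₁y_n + y₁x_n) repeatedly.
  From (x_1, y_1) = (37, 3): x_2 = 37·37 + 152·3·3 = 2737; y_2 = 37·3 + 3·37 = 222.
  From (x_2, y_2) = (2737, 222): x_3 = 37·2737 + 152·3·222 = 202501; y_3 = 37·222 + 3·2737 = 16425.
  From (x_3, y_3) = (202501, 16425): x_4 = 37·202501 + 152·3·16425 = 14982337; y_4 = 37·16425 + 3·202501 = 1215228.
Step 3: Verify x_4² - 152·y_4² = 224470421981569 - 224470421981568 = 1 (should be 1). ✓

(x_1, y_1) = (37, 3); (x_4, y_4) = (14982337, 1215228).


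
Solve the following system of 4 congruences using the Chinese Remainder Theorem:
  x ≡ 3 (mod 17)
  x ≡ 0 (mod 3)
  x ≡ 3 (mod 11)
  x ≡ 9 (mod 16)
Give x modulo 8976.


Product of moduli M = 17 · 3 · 11 · 16 = 8976.
Merge one congruence at a time:
  Start: x ≡ 3 (mod 17).
  Combine with x ≡ 0 (mod 3); new modulus lcm = 51.
    Write x = 3 + 17·t and substitute into x ≡ 0 (mod 3): 17·t ≡ 0 − 3 = -3 (mod 3).
    Reduce coefficients mod 3: 2·t ≡ 0 (mod 3).
    The inverse of 2 mod 3 is 2 (since 2·2 = 4 = 1·3 + 1), so t ≡ 2·0 = 0 ≡ 0 (mod 3).
    Then x = 3 + 17·0 = 3, valid modulo lcm(17, 3) = 51: x ≡ 3 (mod 51).
  Combine with x ≡ 3 (mod 11); new modulus lcm = 561.
    Write x = 3 + 51·t and substitute into x ≡ 3 (mod 11): 51·t ≡ 3 − 3 = 0 (mod 11).
    Reduce coefficients mod 11: 7·t ≡ 0 (mod 11).
    The inverse of 7 mod 11 is 8 (since 7·8 = 56 = 5·11 + 1), so t ≡ 8·0 = 0 ≡ 0 (mod 11).
    Then x = 3 + 51·0 = 3, valid modulo lcm(51, 11) = 561: x ≡ 3 (mod 561).
  Combine with x ≡ 9 (mod 16); new modulus lcm = 8976.
    Write x = 3 + 561·t and substitute into x ≡ 9 (mod 16): 561·t ≡ 9 − 3 = 6 (mod 16).
    Reduce coefficients mod 16: 1·t ≡ 6 (mod 16).
    So t ≡ 6 (mod 16).
    Then x = 3 + 561·6 = 3369, valid modulo lcm(561, 16) = 8976: x ≡ 3369 (mod 8976).
Verify against each original: 3369 mod 17 = 3, 3369 mod 3 = 0, 3369 mod 11 = 3, 3369 mod 16 = 9.

x ≡ 3369 (mod 8976).


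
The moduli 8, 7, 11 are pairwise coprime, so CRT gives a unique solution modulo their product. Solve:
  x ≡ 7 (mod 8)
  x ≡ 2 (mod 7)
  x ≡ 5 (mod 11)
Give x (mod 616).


Moduli 8, 7, 11 are pairwise coprime; by CRT there is a unique solution modulo M = 8 · 7 · 11 = 616.
Solve pairwise, accumulating the modulus:
  Start with x ≡ 7 (mod 8).
  Combine with x ≡ 2 (mod 7): since gcd(8, 7) = 1, we get a unique residue mod 56.
    Write x = 7 + 8·t and substitute into x ≡ 2 (mod 7): 8·t ≡ 2 − 7 = -5 (mod 7).
    Reduce coefficients mod 7: 1·t ≡ 2 (mod 7).
    So t ≡ 2 (mod 7).
    Then x = 7 + 8·2 = 23, valid modulo lcm(8, 7) = 56: x ≡ 23 (mod 56).
  Combine with x ≡ 5 (mod 11): since gcd(56, 11) = 1, we get a unique residue mod 616.
    Write x = 23 + 56·t and substitute into x ≡ 5 (mod 11): 56·t ≡ 5 − 23 = -18 (mod 11).
    Reduce coefficients mod 11: 1·t ≡ 4 (mod 11).
    So t ≡ 4 (mod 11).
    Then x = 23 + 56·4 = 247, valid modulo lcm(56, 11) = 616: x ≡ 247 (mod 616).
Verify: 247 mod 8 = 7 ✓, 247 mod 7 = 2 ✓, 247 mod 11 = 5 ✓.

x ≡ 247 (mod 616).


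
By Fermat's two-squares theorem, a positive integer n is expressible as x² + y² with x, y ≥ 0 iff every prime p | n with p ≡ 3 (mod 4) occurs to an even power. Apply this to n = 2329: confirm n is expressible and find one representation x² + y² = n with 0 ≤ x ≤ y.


Step 1: Factor n = 2329 = 17 · 137.
Step 2: Check the mod-4 condition on each prime factor: 17 ≡ 1 (mod 4), exponent 1; 137 ≡ 1 (mod 4), exponent 1.
All primes ≡ 3 (mod 4) appear to even exponent (or don't appear), so by the two-squares theorem n IS expressible as a sum of two squares.
Step 3: Build a representation. Here n = 17 · 137 is a product of primes ≡ 1 (mod 4). Each prime p ≡ 1 (mod 4) is itself a sum of two squares; find a² by testing p − a² for a perfect square:
  17: 17 − 1² = 16 = 4² ⇒ 17 = 1² + 4².
  137: 137 − 1² = 136, 137 − 2² = 133, 137 − 3² = 128, 137 − 4² = 121 = 11² ⇒ 137 = 4² + 11².
  Combine using the Brahmagupta–Fibonacci identity (a² + b²)(c² + d²) = (ac − bd)² + (ad + bc)² = (ac + bd)² + (ad − bc)²:
  17 · 137 = 2329: from (1² + 4²)(4² + 11²), take (1·4 − 4·11, 1·11 + 4·4) = (4 − 44, 11 + 16) = (-40, 27); dropping signs (only squares matter) gives (40, 27); check 40² + 27² = 1600 + 729 = 2329 ✓.
Step 4: Order so x ≤ y and verify: 27² + 40² = 729 + 1600 = 2329 = n. ✓

n = 2329 = 27² + 40² (one valid representation with x ≤ y).


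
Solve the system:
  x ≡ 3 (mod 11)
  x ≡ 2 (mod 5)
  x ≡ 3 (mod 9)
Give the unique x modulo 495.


Moduli 11, 5, 9 are pairwise coprime; by CRT there is a unique solution modulo M = 11 · 5 · 9 = 495.
Solve pairwise, accumulating the modulus:
  Start with x ≡ 3 (mod 11).
  Combine with x ≡ 2 (mod 5): since gcd(11, 5) = 1, we get a unique residue mod 55.
    Write x = 3 + 11·t and substitute into x ≡ 2 (mod 5): 11·t ≡ 2 − 3 = -1 (mod 5).
    Reduce coefficients mod 5: 1·t ≡ 4 (mod 5).
    So t ≡ 4 (mod 5).
    Then x = 3 + 11·4 = 47, valid modulo lcm(11, 5) = 55: x ≡ 47 (mod 55).
  Combine with x ≡ 3 (mod 9): since gcd(55, 9) = 1, we get a unique residue mod 495.
    Write x = 47 + 55·t and substitute into x ≡ 3 (mod 9): 55·t ≡ 3 − 47 = -44 (mod 9).
    Reduce coefficients mod 9: 1·t ≡ 1 (mod 9).
    So t ≡ 1 (mod 9).
    Then x = 47 + 55·1 = 102, valid modulo lcm(55, 9) = 495: x ≡ 102 (mod 495).
Verify: 102 mod 11 = 3 ✓, 102 mod 5 = 2 ✓, 102 mod 9 = 3 ✓.

x ≡ 102 (mod 495).


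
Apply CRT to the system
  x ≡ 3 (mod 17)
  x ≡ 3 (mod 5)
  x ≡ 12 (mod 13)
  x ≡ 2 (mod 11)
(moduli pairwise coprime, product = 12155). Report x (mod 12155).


Product of moduli M = 17 · 5 · 13 · 11 = 12155.
Merge one congruence at a time:
  Start: x ≡ 3 (mod 17).
  Combine with x ≡ 3 (mod 5); new modulus lcm = 85.
    Write x = 3 + 17·t and substitute into x ≡ 3 (mod 5): 17·t ≡ 3 − 3 = 0 (mod 5).
    Reduce coefficients mod 5: 2·t ≡ 0 (mod 5).
    The inverse of 2 mod 5 is 3 (since 2·3 = 6 = 1·5 + 1), so t ≡ 3·0 = 0 ≡ 0 (mod 5).
    Then x = 3 + 17·0 = 3, valid modulo lcm(17, 5) = 85: x ≡ 3 (mod 85).
  Combine with x ≡ 12 (mod 13); new modulus lcm = 1105.
    Write x = 3 + 85·t and substitute into x ≡ 12 (mod 13): 85·t ≡ 12 − 3 = 9 (mod 13).
    Reduce coefficients mod 13: 7·t ≡ 9 (mod 13).
    The inverse of 7 mod 13 is 2 (since 7·2 = 14 = 1·13 + 1), so t ≡ 2·9 = 18 ≡ 5 (mod 13).
    Then x = 3 + 85·5 = 428, valid modulo lcm(85, 13) = 1105: x ≡ 428 (mod 1105).
  Combine with x ≡ 2 (mod 11); new modulus lcm = 12155.
    Write x = 428 + 1105·t and substitute into x ≡ 2 (mod 11): 1105·t ≡ 2 − 428 = -426 (mod 11).
    Reduce coefficients mod 11: 5·t ≡ 3 (mod 11).
    The inverse of 5 mod 11 is 9 (since 5·9 = 45 = 4·11 + 1), so t ≡ 9·3 = 27 ≡ 5 (mod 11).
    Then x = 428 + 1105·5 = 5953, valid modulo lcm(1105, 11) = 12155: x ≡ 5953 (mod 12155).
Verify against each original: 5953 mod 17 = 3, 5953 mod 5 = 3, 5953 mod 13 = 12, 5953 mod 11 = 2.

x ≡ 5953 (mod 12155).


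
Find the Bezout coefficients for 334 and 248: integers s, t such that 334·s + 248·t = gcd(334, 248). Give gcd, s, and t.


Euclidean algorithm on (334, 248) — divide until remainder is 0:
  334 = 1 · 248 + 86
  248 = 2 · 86 + 76
  86 = 1 · 76 + 10
  76 = 7 · 10 + 6
  10 = 1 · 6 + 4
  6 = 1 · 4 + 2
  4 = 2 · 2 + 0
gcd(334, 248) = 2.
Track Bezout coefficients alongside the remainders: start with r₀ = 334 = a·1 + b·0 (s = 1, t = 0) and r₁ = 248 = a·0 + b·1 (s = 0, t = 1); each new remainder r_{k+1} = r_{k-1} − q_k·r_k inherits s_{k+1} = s_{k-1} − q_k·s_k, t_{k+1} = t_{k-1} − q_k·t_k, so r_k = a·s_k + b·t_k at every step:
  q = 1: r = 86, s = 1 − 1·0 = 1, t = 0 − 1·1 = -1  (check: 334·1 + 248·(-1) = 86)
  q = 2: r = 76, s = 0 − 2·1 = -2, t = 1 − 2·(-1) = 3  (check: 334·(-2) + 248·3 = 76)
  q = 1: r = 10, s = 1 − 1·(-2) = 3, t = -1 − 1·3 = -4  (check: 334·3 + 248·(-4) = 10)
  q = 7: r = 6, s = -2 − 7·3 = -23, t = 3 − 7·(-4) = 31  (check: 334·(-23) + 248·31 = 6)
  q = 1: r = 4, s = 3 − 1·(-23) = 26, t = -4 − 1·31 = -35  (check: 334·26 + 248·(-35) = 4)
  q = 1: r = 2, s = -23 − 1·26 = -49, t = 31 − 1·(-35) = 66  (check: 334·(-49) + 248·66 = 2)
The row with r = 2 (the gcd) gives the Bezout coefficients s = -49, t = 66.
Result: 334 · (-49) + 248 · (66) = 2.

gcd(334, 248) = 2; s = -49, t = 66 (check: 334·(-49) + 248·66 = 2).


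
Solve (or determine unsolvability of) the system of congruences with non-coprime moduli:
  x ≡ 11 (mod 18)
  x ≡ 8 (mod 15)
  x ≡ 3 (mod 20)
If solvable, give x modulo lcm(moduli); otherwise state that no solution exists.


Moduli 18, 15, 20 are not pairwise coprime, so CRT works modulo lcm(m_i) when all pairwise compatibility conditions hold.
Pairwise compatibility: gcd(m_i, m_j) must divide a_i - a_j for every pair.
Merge one congruence at a time:
  Start: x ≡ 11 (mod 18).
  Combine with x ≡ 8 (mod 15): gcd(18, 15) = 3; 8 - 11 = -3, which IS divisible by 3, so compatible.
    Write x = 11 + 18·t and substitute into x ≡ 8 (mod 15): 18·t ≡ 8 − 11 = -3 (mod 15).
    Divide the congruence (and modulus) by g = 3: 6·t ≡ -1 (mod 5).
    Reduce coefficients mod 5: 1·t ≡ 4 (mod 5).
    So t ≡ 4 (mod 5).
    Then x = 11 + 18·4 = 83, valid modulo lcm(18, 15) = 90: x ≡ 83 (mod 90).
  Combine with x ≡ 3 (mod 20): gcd(90, 20) = 10; 3 - 83 = -80, which IS divisible by 10, so compatible.
    Write x = 83 + 90·t and substitute into x ≡ 3 (mod 20): 90·t ≡ 3 − 83 = -80 (mod 20).
    Divide the congruence (and modulus) by g = 10: 9·t ≡ -8 (mod 2).
    Reduce coefficients mod 2: 1·t ≡ 0 (mod 2).
    So t ≡ 0 (mod 2).
    Then x = 83 + 90·0 = 83, valid modulo lcm(90, 20) = 180: x ≡ 83 (mod 180).
Verify: 83 mod 18 = 11, 83 mod 15 = 8, 83 mod 20 = 3.

x ≡ 83 (mod 180).


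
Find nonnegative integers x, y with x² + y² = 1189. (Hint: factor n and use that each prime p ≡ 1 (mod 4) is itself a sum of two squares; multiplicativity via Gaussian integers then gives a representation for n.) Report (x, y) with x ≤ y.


Step 1: Factor n = 1189 = 29 · 41.
Step 2: Check the mod-4 condition on each prime factor: 29 ≡ 1 (mod 4), exponent 1; 41 ≡ 1 (mod 4), exponent 1.
All primes ≡ 3 (mod 4) appear to even exponent (or don't appear), so by the two-squares theorem n IS expressible as a sum of two squares.
Step 3: Build a representation. Here n = 29 · 41 is a product of primes ≡ 1 (mod 4). Each prime p ≡ 1 (mod 4) is itself a sum of two squares; find a² by testing p − a² for a perfect square:
  29: 29 − 1² = 28, 29 − 2² = 25 = 5² ⇒ 29 = 2² + 5².
  41: 41 − 1² = 40, 41 − 2² = 37, 41 − 3² = 32, 41 − 4² = 25 = 5² ⇒ 41 = 4² + 5².
  Combine using the Brahmagupta–Fibonacci identity (a² + b²)(c² + d²) = (ac − bd)² + (ad + bc)² = (ac + bd)² + (ad − bc)²:
  29 · 41 = 1189: from (2² + 5²)(4² + 5²), take (2·4 − 5·5, 2·5 + 5·4) = (8 − 25, 10 + 20) = (-17, 30); dropping signs (only squares matter) gives (17, 30); check 17² + 30² = 289 + 900 = 1189 ✓.
Step 4: Order so x ≤ y and verify: 17² + 30² = 289 + 900 = 1189 = n. ✓

n = 1189 = 17² + 30² (one valid representation with x ≤ y).


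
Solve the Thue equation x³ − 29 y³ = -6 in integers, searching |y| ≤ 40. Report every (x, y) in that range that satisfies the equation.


The equation is x³ - 29y³ = -6. For fixed y, x³ = 29·y³ − 6, so a solution requires the RHS to be a perfect cube.
Strategy: iterate y from -40 to 40, compute RHS = 29·y³ − 6, and check whether it is a (positive or negative) perfect cube.
Check small values of y:
  y = 0: RHS = -6 is not a perfect cube.
  y = 1: RHS = 23 is not a perfect cube.
  y = -1: RHS = -35 is not a perfect cube.
  y = 2: RHS = 226 is not a perfect cube.
  y = -2: RHS = -238 is not a perfect cube.
  y = 3: RHS = 777 is not a perfect cube.
  y = -3: RHS = -789 is not a perfect cube.
Continuing the search up to |y| = 40 finds no solutions either.
No (x, y) in the scanned range satisfies the equation.

No integer solutions with |y| ≤ 40.


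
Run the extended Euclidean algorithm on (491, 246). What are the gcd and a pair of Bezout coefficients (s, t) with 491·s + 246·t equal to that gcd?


Euclidean algorithm on (491, 246) — divide until remainder is 0:
  491 = 1 · 246 + 245
  246 = 1 · 245 + 1
  245 = 245 · 1 + 0
gcd(491, 246) = 1.
Track Bezout coefficients alongside the remainders: start with r₀ = 491 = a·1 + b·0 (s = 1, t = 0) and r₁ = 246 = a·0 + b·1 (s = 0, t = 1); each new remainder r_{k+1} = r_{k-1} − q_k·r_k inherits s_{k+1} = s_{k-1} − q_k·s_k, t_{k+1} = t_{k-1} − q_k·t_k, so r_k = a·s_k + b·t_k at every step:
  q = 1: r = 245, s = 1 − 1·0 = 1, t = 0 − 1·1 = -1  (check: 491·1 + 246·(-1) = 245)
  q = 1: r = 1, s = 0 − 1·1 = -1, t = 1 − 1·(-1) = 2  (check: 491·(-1) + 246·2 = 1)
The row with r = 1 (the gcd) gives the Bezout coefficients s = -1, t = 2.
Result: 491 · (-1) + 246 · (2) = 1.

gcd(491, 246) = 1; s = -1, t = 2 (check: 491·(-1) + 246·2 = 1).


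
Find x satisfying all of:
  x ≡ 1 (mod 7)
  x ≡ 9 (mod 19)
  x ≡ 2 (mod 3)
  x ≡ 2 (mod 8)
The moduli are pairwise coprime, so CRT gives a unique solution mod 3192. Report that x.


Product of moduli M = 7 · 19 · 3 · 8 = 3192.
Merge one congruence at a time:
  Start: x ≡ 1 (mod 7).
  Combine with x ≡ 9 (mod 19); new modulus lcm = 133.
    Write x = 1 + 7·t and substitute into x ≡ 9 (mod 19): 7·t ≡ 9 − 1 = 8 (mod 19).
    The inverse of 7 mod 19 is 11 (since 7·11 = 77 = 4·19 + 1), so t ≡ 11·8 = 88 ≡ 12 (mod 19).
    Then x = 1 + 7·12 = 85, valid modulo lcm(7, 19) = 133: x ≡ 85 (mod 133).
  Combine with x ≡ 2 (mod 3); new modulus lcm = 399.
    Write x = 85 + 133·t and substitute into x ≡ 2 (mod 3): 133·t ≡ 2 − 85 = -83 (mod 3).
    Reduce coefficients mod 3: 1·t ≡ 1 (mod 3).
    So t ≡ 1 (mod 3).
    Then x = 85 + 133·1 = 218, valid modulo lcm(133, 3) = 399: x ≡ 218 (mod 399).
  Combine with x ≡ 2 (mod 8); new modulus lcm = 3192.
    Write x = 218 + 399·t and substitute into x ≡ 2 (mod 8): 399·t ≡ 2 − 218 = -216 (mod 8).
    Reduce coefficients mod 8: 7·t ≡ 0 (mod 8).
    The inverse of 7 mod 8 is 7 (since 7·7 = 49 = 6·8 + 1), so t ≡ 7·0 = 0 ≡ 0 (mod 8).
    Then x = 218 + 399·0 = 218, valid modulo lcm(399, 8) = 3192: x ≡ 218 (mod 3192).
Verify against each original: 218 mod 7 = 1, 218 mod 19 = 9, 218 mod 3 = 2, 218 mod 8 = 2.

x ≡ 218 (mod 3192).


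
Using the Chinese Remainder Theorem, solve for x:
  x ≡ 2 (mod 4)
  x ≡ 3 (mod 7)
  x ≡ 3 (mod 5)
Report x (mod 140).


Moduli 4, 7, 5 are pairwise coprime; by CRT there is a unique solution modulo M = 4 · 7 · 5 = 140.
Solve pairwise, accumulating the modulus:
  Start with x ≡ 2 (mod 4).
  Combine with x ≡ 3 (mod 7): since gcd(4, 7) = 1, we get a unique residue mod 28.
    Write x = 2 + 4·t and substitute into x ≡ 3 (mod 7): 4·t ≡ 3 − 2 = 1 (mod 7).
    The inverse of 4 mod 7 is 2 (since 4·2 = 8 = 1·7 + 1), so t ≡ 2·1 = 2 ≡ 2 (mod 7).
    Then x = 2 + 4·2 = 10, valid modulo lcm(4, 7) = 28: x ≡ 10 (mod 28).
  Combine with x ≡ 3 (mod 5): since gcd(28, 5) = 1, we get a unique residue mod 140.
    Write x = 10 + 28·t and substitute into x ≡ 3 (mod 5): 28·t ≡ 3 − 10 = -7 (mod 5).
    Reduce coefficients mod 5: 3·t ≡ 3 (mod 5).
    The inverse of 3 mod 5 is 2 (since 3·2 = 6 = 1·5 + 1), so t ≡ 2·3 = 6 ≡ 1 (mod 5).
    Then x = 10 + 28·1 = 38, valid modulo lcm(28, 5) = 140: x ≡ 38 (mod 140).
Verify: 38 mod 4 = 2 ✓, 38 mod 7 = 3 ✓, 38 mod 5 = 3 ✓.

x ≡ 38 (mod 140).


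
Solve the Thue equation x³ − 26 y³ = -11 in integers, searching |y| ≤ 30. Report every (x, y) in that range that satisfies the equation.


The equation is x³ - 26y³ = -11. For fixed y, x³ = 26·y³ − 11, so a solution requires the RHS to be a perfect cube.
Strategy: iterate y from -30 to 30, compute RHS = 26·y³ − 11, and check whether it is a (positive or negative) perfect cube.
Check small values of y:
  y = 0: RHS = -11 is not a perfect cube.
  y = 1: RHS = 15 is not a perfect cube.
  y = -1: RHS = -37 is not a perfect cube.
  y = 2: RHS = 197 is not a perfect cube.
  y = -2: RHS = -219 is not a perfect cube.
  y = 3: RHS = 691 is not a perfect cube.
  y = -3: RHS = -713 is not a perfect cube.
Continuing the search up to |y| = 30 finds no solutions either.
No (x, y) in the scanned range satisfies the equation.

No integer solutions with |y| ≤ 30.


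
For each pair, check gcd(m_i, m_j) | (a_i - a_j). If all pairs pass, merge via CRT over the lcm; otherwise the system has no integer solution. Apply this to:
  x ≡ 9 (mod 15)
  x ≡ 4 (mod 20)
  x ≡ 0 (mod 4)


Moduli 15, 20, 4 are not pairwise coprime, so CRT works modulo lcm(m_i) when all pairwise compatibility conditions hold.
Pairwise compatibility: gcd(m_i, m_j) must divide a_i - a_j for every pair.
Merge one congruence at a time:
  Start: x ≡ 9 (mod 15).
  Combine with x ≡ 4 (mod 20): gcd(15, 20) = 5; 4 - 9 = -5, which IS divisible by 5, so compatible.
    Write x = 9 + 15·t and substitute into x ≡ 4 (mod 20): 15·t ≡ 4 − 9 = -5 (mod 20).
    Divide the congruence (and modulus) by g = 5: 3·t ≡ -1 (mod 4).
    Reduce coefficients mod 4: 3·t ≡ 3 (mod 4).
    The inverse of 3 mod 4 is 3 (since 3·3 = 9 = 2·4 + 1), so t ≡ 3·3 = 9 ≡ 1 (mod 4).
    Then x = 9 + 15·1 = 24, valid modulo lcm(15, 20) = 60: x ≡ 24 (mod 60).
  Combine with x ≡ 0 (mod 4): gcd(60, 4) = 4; 0 - 24 = -24, which IS divisible by 4, so compatible.
    Write x = 24 + 60·t and substitute into x ≡ 0 (mod 4): 60·t ≡ 0 − 24 = -24 (mod 4).
    Divide the congruence (and modulus) by g = 4: 15·t ≡ -6 (mod 1).
    Modulo 1 every t works; take t = 0.
    Then x = 24 + 60·0 = 24, valid modulo lcm(60, 4) = 60: x ≡ 24 (mod 60).
Verify: 24 mod 15 = 9, 24 mod 20 = 4, 24 mod 4 = 0.

x ≡ 24 (mod 60).


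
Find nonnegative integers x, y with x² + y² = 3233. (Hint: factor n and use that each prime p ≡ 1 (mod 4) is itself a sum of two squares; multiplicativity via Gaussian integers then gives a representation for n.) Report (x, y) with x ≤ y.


Step 1: Factor n = 3233 = 53 · 61.
Step 2: Check the mod-4 condition on each prime factor: 53 ≡ 1 (mod 4), exponent 1; 61 ≡ 1 (mod 4), exponent 1.
All primes ≡ 3 (mod 4) appear to even exponent (or don't appear), so by the two-squares theorem n IS expressible as a sum of two squares.
Step 3: Build a representation. Here n = 53 · 61 is a product of primes ≡ 1 (mod 4). Each prime p ≡ 1 (mod 4) is itself a sum of two squares; find a² by testing p − a² for a perfect square:
  53: 53 − 1² = 52, 53 − 2² = 49 = 7² ⇒ 53 = 2² + 7².
  61: 61 − 1² = 60, 61 − 2² = 57, 61 − 3² = 52, 61 − 4² = 45, 61 − 5² = 36 = 6² ⇒ 61 = 5² + 6².
  Combine using the Brahmagupta–Fibonacci identity (a² + b²)(c² + d²) = (ac − bd)² + (ad + bc)² = (ac + bd)² + (ad − bc)²:
  53 · 61 = 3233: from (2² + 7²)(5² + 6²), take (2·5 − 7·6, 2·6 + 7·5) = (10 − 42, 12 + 35) = (-32, 47); dropping signs (only squares matter) gives (32, 47); check 32² + 47² = 1024 + 2209 = 3233 ✓.
Step 4: Order so x ≤ y and verify: 32² + 47² = 1024 + 2209 = 3233 = n. ✓

n = 3233 = 32² + 47² (one valid representation with x ≤ y).


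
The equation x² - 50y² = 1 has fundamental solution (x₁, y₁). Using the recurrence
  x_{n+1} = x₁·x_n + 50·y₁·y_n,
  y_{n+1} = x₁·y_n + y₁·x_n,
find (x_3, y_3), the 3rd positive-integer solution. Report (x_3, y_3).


Step 1: Find the fundamental solution (x₁, y₁) of x² - 50y² = 1.
  Expand √50 as a continued fraction. a₀ = ⌊√50⌋ = 7; iterate m_{k+1} = d_k·a_k − m_k, d_{k+1} = (50 − m_{k+1}²)/d_k, a_{k+1} = ⌊(a₀ + m_{k+1})/d_{k+1}⌋ (starting m₀ = 0, d₀ = 1), with convergents p_k = a_k·p_{k-1} + p_{k-2}, q_k = a_k·q_{k-1} + q_{k-2} (p₋₁ = 1, q₋₁ = 0):
  k = 0: a₀ = 7; p₀/q₀ = 7/1; p₀² − 50·q₀² = 49 − 50 = -1.
  k = 1: m = 7, d = 1, a = ⌊(7 + 7)/1⌋ = 14; p/q = (14·7 + 1)/(14·1 + 0) = 99/14; p² − 50·q² = 9801 − 9800 = 1.
  The first convergent with p² − 50·q² = 1 gives the fundamental solution (x₁, y₁) = (99, 14).
Step 2: Apply the recurrence (x_{n+1}, y_{n+1}) = (x₁x_n + 50y₁y_n, x₁y_n + y₁x_n) repeatedly.
  From (x_1, y_1) = (99, 14): x_2 = 99·99 + 50·14·14 = 19601; y_2 = 99·14 + 14·99 = 2772.
  From (x_2, y_2) = (19601, 2772): x_3 = 99·19601 + 50·14·2772 = 3880899; y_3 = 99·2772 + 14·19601 = 548842.
Step 3: Verify x_3² - 50·y_3² = 15061377048201 - 15061377048200 = 1 (should be 1). ✓

(x_1, y_1) = (99, 14); (x_3, y_3) = (3880899, 548842).


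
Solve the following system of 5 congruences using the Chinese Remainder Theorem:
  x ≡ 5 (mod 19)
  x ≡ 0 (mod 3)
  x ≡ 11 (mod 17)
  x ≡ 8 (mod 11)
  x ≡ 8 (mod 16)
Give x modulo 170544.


Product of moduli M = 19 · 3 · 17 · 11 · 16 = 170544.
Merge one congruence at a time:
  Start: x ≡ 5 (mod 19).
  Combine with x ≡ 0 (mod 3); new modulus lcm = 57.
    Write x = 5 + 19·t and substitute into x ≡ 0 (mod 3): 19·t ≡ 0 − 5 = -5 (mod 3).
    Reduce coefficients mod 3: 1·t ≡ 1 (mod 3).
    So t ≡ 1 (mod 3).
    Then x = 5 + 19·1 = 24, valid modulo lcm(19, 3) = 57: x ≡ 24 (mod 57).
  Combine with x ≡ 11 (mod 17); new modulus lcm = 969.
    Write x = 24 + 57·t and substitute into x ≡ 11 (mod 17): 57·t ≡ 11 − 24 = -13 (mod 17).
    Reduce coefficients mod 17: 6·t ≡ 4 (mod 17).
    The inverse of 6 mod 17 is 3 (since 6·3 = 18 = 1·17 + 1), so t ≡ 3·4 = 12 ≡ 12 (mod 17).
    Then x = 24 + 57·12 = 708, valid modulo lcm(57, 17) = 969: x ≡ 708 (mod 969).
  Combine with x ≡ 8 (mod 11); new modulus lcm = 10659.
    Write x = 708 + 969·t and substitute into x ≡ 8 (mod 11): 969·t ≡ 8 − 708 = -700 (mod 11).
    Reduce coefficients mod 11: 1·t ≡ 4 (mod 11).
    So t ≡ 4 (mod 11).
    Then x = 708 + 969·4 = 4584, valid modulo lcm(969, 11) = 10659: x ≡ 4584 (mod 10659).
  Combine with x ≡ 8 (mod 16); new modulus lcm = 170544.
    Write x = 4584 + 10659·t and substitute into x ≡ 8 (mod 16): 10659·t ≡ 8 − 4584 = -4576 (mod 16).
    Reduce coefficients mod 16: 3·t ≡ 0 (mod 16).
    The inverse of 3 mod 16 is 11 (since 3·11 = 33 = 2·16 + 1), so t ≡ 11·0 = 0 ≡ 0 (mod 16).
    Then x = 4584 + 10659·0 = 4584, valid modulo lcm(10659, 16) = 170544: x ≡ 4584 (mod 170544).
Verify against each original: 4584 mod 19 = 5, 4584 mod 3 = 0, 4584 mod 17 = 11, 4584 mod 11 = 8, 4584 mod 16 = 8.

x ≡ 4584 (mod 170544).


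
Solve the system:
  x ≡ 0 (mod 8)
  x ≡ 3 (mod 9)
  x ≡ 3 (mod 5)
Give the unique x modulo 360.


Moduli 8, 9, 5 are pairwise coprime; by CRT there is a unique solution modulo M = 8 · 9 · 5 = 360.
Solve pairwise, accumulating the modulus:
  Start with x ≡ 0 (mod 8).
  Combine with x ≡ 3 (mod 9): since gcd(8, 9) = 1, we get a unique residue mod 72.
    Write x = 0 + 8·t and substitute into x ≡ 3 (mod 9): 8·t ≡ 3 − 0 = 3 (mod 9).
    The inverse of 8 mod 9 is 8 (since 8·8 = 64 = 7·9 + 1), so t ≡ 8·3 = 24 ≡ 6 (mod 9).
    Then x = 0 + 8·6 = 48, valid modulo lcm(8, 9) = 72: x ≡ 48 (mod 72).
  Combine with x ≡ 3 (mod 5): since gcd(72, 5) = 1, we get a unique residue mod 360.
    Write x = 48 + 72·t and substitute into x ≡ 3 (mod 5): 72·t ≡ 3 − 48 = -45 (mod 5).
    Reduce coefficients mod 5: 2·t ≡ 0 (mod 5).
    The inverse of 2 mod 5 is 3 (since 2·3 = 6 = 1·5 + 1), so t ≡ 3·0 = 0 ≡ 0 (mod 5).
    Then x = 48 + 72·0 = 48, valid modulo lcm(72, 5) = 360: x ≡ 48 (mod 360).
Verify: 48 mod 8 = 0 ✓, 48 mod 9 = 3 ✓, 48 mod 5 = 3 ✓.

x ≡ 48 (mod 360).


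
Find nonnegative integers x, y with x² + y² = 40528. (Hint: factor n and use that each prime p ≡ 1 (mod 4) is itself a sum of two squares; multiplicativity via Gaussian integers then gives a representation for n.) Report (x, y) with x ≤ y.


Step 1: Factor n = 40528 = 2^4 · 17 · 149.
Step 2: Check the mod-4 condition on each prime factor: 2 = 2 (special); 17 ≡ 1 (mod 4), exponent 1; 149 ≡ 1 (mod 4), exponent 1.
All primes ≡ 3 (mod 4) appear to even exponent (or don't appear), so by the two-squares theorem n IS expressible as a sum of two squares.
Step 3: Build a representation. Group n = k² · m with k = 4 and m = 17 · 149 = 2533 (a product of primes ≡ 1 (mod 4)); a representation of m scales to one of n via (k·x)² + (k·y)² = k²(x² + y²). Each prime p ≡ 1 (mod 4) is itself a sum of two squares; find a² by testing p − a² for a perfect square:
  17: 17 − 1² = 16 = 4² ⇒ 17 = 1² + 4².
  149: 149 − 1² = 148, 149 − 2² = 145, 149 − 3² = 140, 149 − 4² = 133, 149 − 5² = 124, 149 − 6² = 113, 149 − 7² = 100 = 10² ⇒ 149 = 7² + 10².
  Combine using the Brahmagupta–Fibonacci identity (a² + b²)(c² + d²) = (ac − bd)² + (ad + bc)² = (ac + bd)² + (ad − bc)²:
  17 · 149 = 2533: from (1² + 4²)(7² + 10²), take (1·7 − 4·10, 1·10 + 4·7) = (7 − 40, 10 + 28) = (-33, 38); dropping signs (only squares matter) gives (33, 38); check 33² + 38² = 1089 + 1444 = 2533 ✓.
  Scale by k = 4: (4·33, 4·38) = (132, 152).
Step 4: Order so x ≤ y and verify: 132² + 152² = 17424 + 23104 = 40528 = n. ✓

n = 40528 = 132² + 152² (one valid representation with x ≤ y).


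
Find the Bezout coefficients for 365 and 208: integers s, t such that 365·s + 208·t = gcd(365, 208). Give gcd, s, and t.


Euclidean algorithm on (365, 208) — divide until remainder is 0:
  365 = 1 · 208 + 157
  208 = 1 · 157 + 51
  157 = 3 · 51 + 4
  51 = 12 · 4 + 3
  4 = 1 · 3 + 1
  3 = 3 · 1 + 0
gcd(365, 208) = 1.
Track Bezout coefficients alongside the remainders: start with r₀ = 365 = a·1 + b·0 (s = 1, t = 0) and r₁ = 208 = a·0 + b·1 (s = 0, t = 1); each new remainder r_{k+1} = r_{k-1} − q_k·r_k inherits s_{k+1} = s_{k-1} − q_k·s_k, t_{k+1} = t_{k-1} − q_k·t_k, so r_k = a·s_k + b·t_k at every step:
  q = 1: r = 157, s = 1 − 1·0 = 1, t = 0 − 1·1 = -1  (check: 365·1 + 208·(-1) = 157)
  q = 1: r = 51, s = 0 − 1·1 = -1, t = 1 − 1·(-1) = 2  (check: 365·(-1) + 208·2 = 51)
  q = 3: r = 4, s = 1 − 3·(-1) = 4, t = -1 − 3·2 = -7  (check: 365·4 + 208·(-7) = 4)
  q = 12: r = 3, s = -1 − 12·4 = -49, t = 2 − 12·(-7) = 86  (check: 365·(-49) + 208·86 = 3)
  q = 1: r = 1, s = 4 − 1·(-49) = 53, t = -7 − 1·86 = -93  (check: 365·53 + 208·(-93) = 1)
The row with r = 1 (the gcd) gives the Bezout coefficients s = 53, t = -93.
Result: 365 · (53) + 208 · (-93) = 1.

gcd(365, 208) = 1; s = 53, t = -93 (check: 365·53 + 208·(-93) = 1).


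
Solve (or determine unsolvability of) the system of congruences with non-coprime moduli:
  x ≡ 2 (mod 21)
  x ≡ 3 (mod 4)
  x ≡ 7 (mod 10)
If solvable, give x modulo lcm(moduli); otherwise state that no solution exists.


Moduli 21, 4, 10 are not pairwise coprime, so CRT works modulo lcm(m_i) when all pairwise compatibility conditions hold.
Pairwise compatibility: gcd(m_i, m_j) must divide a_i - a_j for every pair.
Merge one congruence at a time:
  Start: x ≡ 2 (mod 21).
  Combine with x ≡ 3 (mod 4): gcd(21, 4) = 1; 3 - 2 = 1, which IS divisible by 1, so compatible.
    Write x = 2 + 21·t and substitute into x ≡ 3 (mod 4): 21·t ≡ 3 − 2 = 1 (mod 4).
    Reduce coefficients mod 4: 1·t ≡ 1 (mod 4).
    So t ≡ 1 (mod 4).
    Then x = 2 + 21·1 = 23, valid modulo lcm(21, 4) = 84: x ≡ 23 (mod 84).
  Combine with x ≡ 7 (mod 10): gcd(84, 10) = 2; 7 - 23 = -16, which IS divisible by 2, so compatible.
    Write x = 23 + 84·t and substitute into x ≡ 7 (mod 10): 84·t ≡ 7 − 23 = -16 (mod 10).
    Divide the congruence (and modulus) by g = 2: 42·t ≡ -8 (mod 5).
    Reduce coefficients mod 5: 2·t ≡ 2 (mod 5).
    The inverse of 2 mod 5 is 3 (since 2·3 = 6 = 1·5 + 1), so t ≡ 3·2 = 6 ≡ 1 (mod 5).
    Then x = 23 + 84·1 = 107, valid modulo lcm(84, 10) = 420: x ≡ 107 (mod 420).
Verify: 107 mod 21 = 2, 107 mod 4 = 3, 107 mod 10 = 7.

x ≡ 107 (mod 420).


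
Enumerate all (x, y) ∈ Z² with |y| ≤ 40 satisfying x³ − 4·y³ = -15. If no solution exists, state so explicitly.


The equation is x³ - 4y³ = -15. For fixed y, x³ = 4·y³ − 15, so a solution requires the RHS to be a perfect cube.
Strategy: iterate y from -40 to 40, compute RHS = 4·y³ − 15, and check whether it is a (positive or negative) perfect cube.
Check small values of y:
  y = 0: RHS = -15 is not a perfect cube.
  y = 1: RHS = -11 is not a perfect cube.
  y = -1: RHS = -19 is not a perfect cube.
  y = 2: RHS = 17 is not a perfect cube.
  y = -2: RHS = -47 is not a perfect cube.
  y = 3: RHS = 93 is not a perfect cube.
  y = -3: RHS = -123 is not a perfect cube.
Continuing the search up to |y| = 40 finds no solutions either.
No (x, y) in the scanned range satisfies the equation.

No integer solutions with |y| ≤ 40.


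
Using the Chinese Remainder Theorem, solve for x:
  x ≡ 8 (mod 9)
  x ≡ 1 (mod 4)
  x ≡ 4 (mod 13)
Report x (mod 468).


Moduli 9, 4, 13 are pairwise coprime; by CRT there is a unique solution modulo M = 9 · 4 · 13 = 468.
Solve pairwise, accumulating the modulus:
  Start with x ≡ 8 (mod 9).
  Combine with x ≡ 1 (mod 4): since gcd(9, 4) = 1, we get a unique residue mod 36.
    Write x = 8 + 9·t and substitute into x ≡ 1 (mod 4): 9·t ≡ 1 − 8 = -7 (mod 4).
    Reduce coefficients mod 4: 1·t ≡ 1 (mod 4).
    So t ≡ 1 (mod 4).
    Then x = 8 + 9·1 = 17, valid modulo lcm(9, 4) = 36: x ≡ 17 (mod 36).
  Combine with x ≡ 4 (mod 13): since gcd(36, 13) = 1, we get a unique residue mod 468.
    Write x = 17 + 36·t and substitute into x ≡ 4 (mod 13): 36·t ≡ 4 − 17 = -13 (mod 13).
    Reduce coefficients mod 13: 10·t ≡ 0 (mod 13).
    The inverse of 10 mod 13 is 4 (since 10·4 = 40 = 3·13 + 1), so t ≡ 4·0 = 0 ≡ 0 (mod 13).
    Then x = 17 + 36·0 = 17, valid modulo lcm(36, 13) = 468: x ≡ 17 (mod 468).
Verify: 17 mod 9 = 8 ✓, 17 mod 4 = 1 ✓, 17 mod 13 = 4 ✓.

x ≡ 17 (mod 468).


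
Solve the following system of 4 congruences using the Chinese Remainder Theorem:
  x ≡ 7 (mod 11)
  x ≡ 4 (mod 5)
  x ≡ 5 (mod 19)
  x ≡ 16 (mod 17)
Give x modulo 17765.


Product of moduli M = 11 · 5 · 19 · 17 = 17765.
Merge one congruence at a time:
  Start: x ≡ 7 (mod 11).
  Combine with x ≡ 4 (mod 5); new modulus lcm = 55.
    Write x = 7 + 11·t and substitute into x ≡ 4 (mod 5): 11·t ≡ 4 − 7 = -3 (mod 5).
    Reduce coefficients mod 5: 1·t ≡ 2 (mod 5).
    So t ≡ 2 (mod 5).
    Then x = 7 + 11·2 = 29, valid modulo lcm(11, 5) = 55: x ≡ 29 (mod 55).
  Combine with x ≡ 5 (mod 19); new modulus lcm = 1045.
    Write x = 29 + 55·t and substitute into x ≡ 5 (mod 19): 55·t ≡ 5 − 29 = -24 (mod 19).
    Reduce coefficients mod 19: 17·t ≡ 14 (mod 19).
    The inverse of 17 mod 19 is 9 (since 17·9 = 153 = 8·19 + 1), so t ≡ 9·14 = 126 ≡ 12 (mod 19).
    Then x = 29 + 55·12 = 689, valid modulo lcm(55, 19) = 1045: x ≡ 689 (mod 1045).
  Combine with x ≡ 16 (mod 17); new modulus lcm = 17765.
    Write x = 689 + 1045·t and substitute into x ≡ 16 (mod 17): 1045·t ≡ 16 − 689 = -673 (mod 17).
    Reduce coefficients mod 17: 8·t ≡ 7 (mod 17).
    The inverse of 8 mod 17 is 15 (since 8·15 = 120 = 7·17 + 1), so t ≡ 15·7 = 105 ≡ 3 (mod 17).
    Then x = 689 + 1045·3 = 3824, valid modulo lcm(1045, 17) = 17765: x ≡ 3824 (mod 17765).
Verify against each original: 3824 mod 11 = 7, 3824 mod 5 = 4, 3824 mod 19 = 5, 3824 mod 17 = 16.

x ≡ 3824 (mod 17765).


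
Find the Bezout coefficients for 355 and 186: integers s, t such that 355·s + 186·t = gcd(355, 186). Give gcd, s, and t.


Euclidean algorithm on (355, 186) — divide until remainder is 0:
  355 = 1 · 186 + 169
  186 = 1 · 169 + 17
  169 = 9 · 17 + 16
  17 = 1 · 16 + 1
  16 = 16 · 1 + 0
gcd(355, 186) = 1.
Track Bezout coefficients alongside the remainders: start with r₀ = 355 = a·1 + b·0 (s = 1, t = 0) and r₁ = 186 = a·0 + b·1 (s = 0, t = 1); each new remainder r_{k+1} = r_{k-1} − q_k·r_k inherits s_{k+1} = s_{k-1} − q_k·s_k, t_{k+1} = t_{k-1} − q_k·t_k, so r_k = a·s_k + b·t_k at every step:
  q = 1: r = 169, s = 1 − 1·0 = 1, t = 0 − 1·1 = -1  (check: 355·1 + 186·(-1) = 169)
  q = 1: r = 17, s = 0 − 1·1 = -1, t = 1 − 1·(-1) = 2  (check: 355·(-1) + 186·2 = 17)
  q = 9: r = 16, s = 1 − 9·(-1) = 10, t = -1 − 9·2 = -19  (check: 355·10 + 186·(-19) = 16)
  q = 1: r = 1, s = -1 − 1·10 = -11, t = 2 − 1·(-19) = 21  (check: 355·(-11) + 186·21 = 1)
The row with r = 1 (the gcd) gives the Bezout coefficients s = -11, t = 21.
Result: 355 · (-11) + 186 · (21) = 1.

gcd(355, 186) = 1; s = -11, t = 21 (check: 355·(-11) + 186·21 = 1).


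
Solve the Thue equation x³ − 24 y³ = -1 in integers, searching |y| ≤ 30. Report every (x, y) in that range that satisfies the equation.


The equation is x³ - 24y³ = -1. For fixed y, x³ = 24·y³ − 1, so a solution requires the RHS to be a perfect cube.
Strategy: iterate y from -30 to 30, compute RHS = 24·y³ − 1, and check whether it is a (positive or negative) perfect cube.
Check small values of y:
  y = 0: RHS = -1 = (-1)³ ⇒ x = -1 works.
  y = 1: RHS = 23 is not a perfect cube.
  y = -1: RHS = -25 is not a perfect cube.
  y = 2: RHS = 191 is not a perfect cube.
  y = -2: RHS = -193 is not a perfect cube.
  y = 3: RHS = 647 is not a perfect cube.
  y = -3: RHS = -649 is not a perfect cube.
Continuing the search up to |y| = 30 finds no further solutions beyond those listed.
Collected solutions: (-1, 0).

Solutions (with |y| ≤ 30): (-1, 0).


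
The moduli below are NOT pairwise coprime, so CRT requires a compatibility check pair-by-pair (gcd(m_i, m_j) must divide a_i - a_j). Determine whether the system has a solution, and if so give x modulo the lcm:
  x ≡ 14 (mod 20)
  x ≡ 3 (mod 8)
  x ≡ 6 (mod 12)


Moduli 20, 8, 12 are not pairwise coprime, so CRT works modulo lcm(m_i) when all pairwise compatibility conditions hold.
Pairwise compatibility: gcd(m_i, m_j) must divide a_i - a_j for every pair.
Merge one congruence at a time:
  Start: x ≡ 14 (mod 20).
  Combine with x ≡ 3 (mod 8): gcd(20, 8) = 4, and 3 - 14 = -11 is NOT divisible by 4.
    ⇒ system is inconsistent (no integer solution).

No solution (the system is inconsistent).


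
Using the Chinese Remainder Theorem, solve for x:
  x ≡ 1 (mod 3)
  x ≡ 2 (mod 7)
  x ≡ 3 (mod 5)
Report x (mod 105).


Moduli 3, 7, 5 are pairwise coprime; by CRT there is a unique solution modulo M = 3 · 7 · 5 = 105.
Solve pairwise, accumulating the modulus:
  Start with x ≡ 1 (mod 3).
  Combine with x ≡ 2 (mod 7): since gcd(3, 7) = 1, we get a unique residue mod 21.
    Write x = 1 + 3·t and substitute into x ≡ 2 (mod 7): 3·t ≡ 2 − 1 = 1 (mod 7).
    The inverse of 3 mod 7 is 5 (since 3·5 = 15 = 2·7 + 1), so t ≡ 5·1 = 5 ≡ 5 (mod 7).
    Then x = 1 + 3·5 = 16, valid modulo lcm(3, 7) = 21: x ≡ 16 (mod 21).
  Combine with x ≡ 3 (mod 5): since gcd(21, 5) = 1, we get a unique residue mod 105.
    Write x = 16 + 21·t and substitute into x ≡ 3 (mod 5): 21·t ≡ 3 − 16 = -13 (mod 5).
    Reduce coefficients mod 5: 1·t ≡ 2 (mod 5).
    So t ≡ 2 (mod 5).
    Then x = 16 + 21·2 = 58, valid modulo lcm(21, 5) = 105: x ≡ 58 (mod 105).
Verify: 58 mod 3 = 1 ✓, 58 mod 7 = 2 ✓, 58 mod 5 = 3 ✓.

x ≡ 58 (mod 105).


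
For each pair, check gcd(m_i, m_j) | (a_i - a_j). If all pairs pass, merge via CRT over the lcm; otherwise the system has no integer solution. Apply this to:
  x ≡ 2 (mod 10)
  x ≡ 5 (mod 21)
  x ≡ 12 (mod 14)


Moduli 10, 21, 14 are not pairwise coprime, so CRT works modulo lcm(m_i) when all pairwise compatibility conditions hold.
Pairwise compatibility: gcd(m_i, m_j) must divide a_i - a_j for every pair.
Merge one congruence at a time:
  Start: x ≡ 2 (mod 10).
  Combine with x ≡ 5 (mod 21): gcd(10, 21) = 1; 5 - 2 = 3, which IS divisible by 1, so compatible.
    Write x = 2 + 10·t and substitute into x ≡ 5 (mod 21): 10·t ≡ 5 − 2 = 3 (mod 21).
    The inverse of 10 mod 21 is 19 (since 10·19 = 190 = 9·21 + 1), so t ≡ 19·3 = 57 ≡ 15 (mod 21).
    Then x = 2 + 10·15 = 152, valid modulo lcm(10, 21) = 210: x ≡ 152 (mod 210).
  Combine with x ≡ 12 (mod 14): gcd(210, 14) = 14; 12 - 152 = -140, which IS divisible by 14, so compatible.
    Write x = 152 + 210·t and substitute into x ≡ 12 (mod 14): 210·t ≡ 12 − 152 = -140 (mod 14).
    Divide the congruence (and modulus) by g = 14: 15·t ≡ -10 (mod 1).
    Modulo 1 every t works; take t = 0.
    Then x = 152 + 210·0 = 152, valid modulo lcm(210, 14) = 210: x ≡ 152 (mod 210).
Verify: 152 mod 10 = 2, 152 mod 21 = 5, 152 mod 14 = 12.

x ≡ 152 (mod 210).
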